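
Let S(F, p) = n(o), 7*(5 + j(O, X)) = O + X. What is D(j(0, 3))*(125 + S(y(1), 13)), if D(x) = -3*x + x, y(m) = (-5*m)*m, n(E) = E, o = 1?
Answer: 1152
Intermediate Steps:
j(O, X) = -5 + O/7 + X/7 (j(O, X) = -5 + (O + X)/7 = -5 + (O/7 + X/7) = -5 + O/7 + X/7)
y(m) = -5*m²
S(F, p) = 1
D(x) = -2*x
D(j(0, 3))*(125 + S(y(1), 13)) = (-2*(-5 + (⅐)*0 + (⅐)*3))*(125 + 1) = -2*(-5 + 0 + 3/7)*126 = -2*(-32/7)*126 = (64/7)*126 = 1152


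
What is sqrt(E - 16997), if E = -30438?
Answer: I*sqrt(47435) ≈ 217.8*I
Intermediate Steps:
sqrt(E - 16997) = sqrt(-30438 - 16997) = sqrt(-47435) = I*sqrt(47435)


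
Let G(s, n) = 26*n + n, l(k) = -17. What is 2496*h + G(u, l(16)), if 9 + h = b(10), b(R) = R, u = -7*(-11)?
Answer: 2037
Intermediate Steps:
u = 77
G(s, n) = 27*n
h = 1 (h = -9 + 10 = 1)
2496*h + G(u, l(16)) = 2496*1 + 27*(-17) = 2496 - 459 = 2037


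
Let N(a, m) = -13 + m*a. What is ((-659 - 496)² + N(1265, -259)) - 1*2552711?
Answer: -1546334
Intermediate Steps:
N(a, m) = -13 + a*m
((-659 - 496)² + N(1265, -259)) - 1*2552711 = ((-659 - 496)² + (-13 + 1265*(-259))) - 1*2552711 = ((-1155)² + (-13 - 327635)) - 2552711 = (1334025 - 327648) - 2552711 = 1006377 - 2552711 = -1546334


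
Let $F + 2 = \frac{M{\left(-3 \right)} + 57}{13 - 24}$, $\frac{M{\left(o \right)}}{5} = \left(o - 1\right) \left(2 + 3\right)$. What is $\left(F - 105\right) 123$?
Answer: $- \frac{139482}{11} \approx -12680.0$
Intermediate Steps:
$M{\left(o \right)} = -25 + 25 o$ ($M{\left(o \right)} = 5 \left(o - 1\right) \left(2 + 3\right) = 5 \left(-1 + o\right) 5 = 5 \left(-5 + 5 o\right) = -25 + 25 o$)
$F = \frac{21}{11}$ ($F = -2 + \frac{\left(-25 + 25 \left(-3\right)\right) + 57}{13 - 24} = -2 + \frac{\left(-25 - 75\right) + 57}{-11} = -2 + \left(-100 + 57\right) \left(- \frac{1}{11}\right) = -2 - - \frac{43}{11} = -2 + \frac{43}{11} = \frac{21}{11} \approx 1.9091$)
$\left(F - 105\right) 123 = \left(\frac{21}{11} - 105\right) 123 = \left(- \frac{1134}{11}\right) 123 = - \frac{139482}{11}$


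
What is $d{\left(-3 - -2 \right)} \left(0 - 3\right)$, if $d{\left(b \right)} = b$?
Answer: $3$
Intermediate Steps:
$d{\left(-3 - -2 \right)} \left(0 - 3\right) = \left(-3 - -2\right) \left(0 - 3\right) = \left(-3 + 2\right) \left(-3\right) = \left(-1\right) \left(-3\right) = 3$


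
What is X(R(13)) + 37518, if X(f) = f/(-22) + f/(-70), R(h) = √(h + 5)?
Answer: 37518 - 69*√2/385 ≈ 37518.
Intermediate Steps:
R(h) = √(5 + h)
X(f) = -23*f/385 (X(f) = f*(-1/22) + f*(-1/70) = -f/22 - f/70 = -23*f/385)
X(R(13)) + 37518 = -23*√(5 + 13)/385 + 37518 = -69*√2/385 + 37518 = 37518 - 69*√2/385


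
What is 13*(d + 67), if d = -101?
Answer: -442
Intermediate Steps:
13*(d + 67) = 13*(-101 + 67) = 13*(-34) = -442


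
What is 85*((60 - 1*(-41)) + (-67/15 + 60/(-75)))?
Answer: 24412/3 ≈ 8137.3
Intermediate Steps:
85*((60 - 1*(-41)) + (-67/15 + 60/(-75))) = 85*((60 + 41) + (-67*1/15 + 60*(-1/75))) = 85*(101 + (-67/15 - 4/5)) = 85*(101 - 79/15) = 85*(1436/15) = 24412/3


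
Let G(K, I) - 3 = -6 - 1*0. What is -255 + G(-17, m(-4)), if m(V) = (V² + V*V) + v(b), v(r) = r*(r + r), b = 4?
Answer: -258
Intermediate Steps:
v(r) = 2*r² (v(r) = r*(2*r) = 2*r²)
m(V) = 32 + 2*V² (m(V) = (V² + V*V) + 2*4² = (V² + V²) + 2*16 = 2*V² + 32 = 32 + 2*V²)
G(K, I) = -3 (G(K, I) = 3 + (-6 - 1*0) = 3 + (-6 + 0) = 3 - 6 = -3)
-255 + G(-17, m(-4)) = -255 - 3 = -258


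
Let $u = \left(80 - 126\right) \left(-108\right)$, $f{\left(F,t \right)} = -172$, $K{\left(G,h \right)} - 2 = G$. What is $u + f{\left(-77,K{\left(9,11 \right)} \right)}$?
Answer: $4796$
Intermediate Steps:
$K{\left(G,h \right)} = 2 + G$
$u = 4968$ ($u = \left(80 - 126\right) \left(-108\right) = \left(-46\right) \left(-108\right) = 4968$)
$u + f{\left(-77,K{\left(9,11 \right)} \right)} = 4968 - 172 = 4796$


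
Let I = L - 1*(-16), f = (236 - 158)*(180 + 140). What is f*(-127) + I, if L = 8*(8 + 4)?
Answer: -3169808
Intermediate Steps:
f = 24960 (f = 78*320 = 24960)
L = 96 (L = 8*12 = 96)
I = 112 (I = 96 - 1*(-16) = 96 + 16 = 112)
f*(-127) + I = 24960*(-127) + 112 = -3169920 + 112 = -3169808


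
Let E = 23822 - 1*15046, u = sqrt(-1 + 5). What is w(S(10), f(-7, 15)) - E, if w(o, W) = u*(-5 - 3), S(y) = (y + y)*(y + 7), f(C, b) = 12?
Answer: -8792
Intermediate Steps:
u = 2 (u = sqrt(4) = 2)
E = 8776 (E = 23822 - 15046 = 8776)
S(y) = 2*y*(7 + y) (S(y) = (2*y)*(7 + y) = 2*y*(7 + y))
w(o, W) = -16 (w(o, W) = 2*(-5 - 3) = 2*(-8) = -16)
w(S(10), f(-7, 15)) - E = -16 - 1*8776 = -16 - 8776 = -8792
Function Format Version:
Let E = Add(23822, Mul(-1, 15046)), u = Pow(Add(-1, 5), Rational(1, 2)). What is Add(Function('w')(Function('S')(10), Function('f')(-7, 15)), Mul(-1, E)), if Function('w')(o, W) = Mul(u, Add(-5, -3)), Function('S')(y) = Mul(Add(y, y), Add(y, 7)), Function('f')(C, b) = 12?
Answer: -8792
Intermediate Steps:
u = 2 (u = Pow(4, Rational(1, 2)) = 2)
E = 8776 (E = Add(23822, -15046) = 8776)
Function('S')(y) = Mul(2, y, Add(7, y)) (Function('S')(y) = Mul(Mul(2, y), Add(7, y)) = Mul(2, y, Add(7, y)))
Function('w')(o, W) = -16 (Function('w')(o, W) = Mul(2, Add(-5, -3)) = Mul(2, -8) = -16)
Add(Function('w')(Function('S')(10), Function('f')(-7, 15)), Mul(-1, E)) = Add(-16, Mul(-1, 8776)) = Add(-16, -8776) = -8792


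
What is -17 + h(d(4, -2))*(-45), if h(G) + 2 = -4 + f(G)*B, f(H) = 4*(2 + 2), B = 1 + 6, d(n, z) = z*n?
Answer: -4787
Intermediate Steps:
d(n, z) = n*z
B = 7
f(H) = 16 (f(H) = 4*4 = 16)
h(G) = 106 (h(G) = -2 + (-4 + 16*7) = -2 + (-4 + 112) = -2 + 108 = 106)
-17 + h(d(4, -2))*(-45) = -17 + 106*(-45) = -17 - 4770 = -4787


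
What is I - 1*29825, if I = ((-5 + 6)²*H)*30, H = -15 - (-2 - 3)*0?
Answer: -30275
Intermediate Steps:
H = -15 (H = -15 - (-5)*0 = -15 - 1*0 = -15 + 0 = -15)
I = -450 (I = ((-5 + 6)²*(-15))*30 = (1²*(-15))*30 = (1*(-15))*30 = -15*30 = -450)
I - 1*29825 = -450 - 1*29825 = -450 - 29825 = -30275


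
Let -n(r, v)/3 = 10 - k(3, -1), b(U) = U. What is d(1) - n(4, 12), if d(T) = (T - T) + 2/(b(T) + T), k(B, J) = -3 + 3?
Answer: 31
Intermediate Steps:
k(B, J) = 0
n(r, v) = -30 (n(r, v) = -3*(10 - 1*0) = -3*(10 + 0) = -3*10 = -30)
d(T) = 1/T (d(T) = (T - T) + 2/(T + T) = 0 + 2/(2*T) = 0 + (1/(2*T))*2 = 0 + 1/T = 1/T)
d(1) - n(4, 12) = 1/1 - 1*(-30) = 1 + 30 = 31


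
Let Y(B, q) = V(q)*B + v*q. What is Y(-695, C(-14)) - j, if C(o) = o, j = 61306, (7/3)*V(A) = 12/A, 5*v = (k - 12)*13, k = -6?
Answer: -14796896/245 ≈ -60396.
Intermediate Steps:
v = -234/5 (v = ((-6 - 12)*13)/5 = (-18*13)/5 = (⅕)*(-234) = -234/5 ≈ -46.800)
V(A) = 36/(7*A) (V(A) = 3*(12/A)/7 = 36/(7*A))
Y(B, q) = -234*q/5 + 36*B/(7*q) (Y(B, q) = (36/(7*q))*B - 234*q/5 = 36*B/(7*q) - 234*q/5 = -234*q/5 + 36*B/(7*q))
Y(-695, C(-14)) - j = (18/35)*(-91*(-14)² + 10*(-695))/(-14) - 1*61306 = (18/35)*(-1/14)*(-91*196 - 6950) - 61306 = (18/35)*(-1/14)*(-17836 - 6950) - 61306 = (18/35)*(-1/14)*(-24786) - 61306 = 223074/245 - 61306 = -14796896/245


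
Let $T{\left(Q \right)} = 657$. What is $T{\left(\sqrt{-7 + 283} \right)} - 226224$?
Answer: $-225567$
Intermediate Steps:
$T{\left(\sqrt{-7 + 283} \right)} - 226224 = 657 - 226224 = -225567$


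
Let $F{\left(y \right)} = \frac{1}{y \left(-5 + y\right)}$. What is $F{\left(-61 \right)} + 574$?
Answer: $\frac{2310925}{4026} \approx 574.0$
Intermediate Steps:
$F{\left(y \right)} = \frac{1}{y \left(-5 + y\right)}$
$F{\left(-61 \right)} + 574 = \frac{1}{\left(-61\right) \left(-5 - 61\right)} + 574 = - \frac{1}{61 \left(-66\right)} + 574 = \left(- \frac{1}{61}\right) \left(- \frac{1}{66}\right) + 574 = \frac{1}{4026} + 574 = \frac{2310925}{4026}$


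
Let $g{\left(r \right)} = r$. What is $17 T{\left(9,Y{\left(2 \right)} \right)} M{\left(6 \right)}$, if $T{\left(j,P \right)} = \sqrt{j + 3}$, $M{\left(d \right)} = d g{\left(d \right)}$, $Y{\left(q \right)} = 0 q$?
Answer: $1224 \sqrt{3} \approx 2120.0$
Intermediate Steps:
$Y{\left(q \right)} = 0$
$M{\left(d \right)} = d^{2}$ ($M{\left(d \right)} = d d = d^{2}$)
$T{\left(j,P \right)} = \sqrt{3 + j}$
$17 T{\left(9,Y{\left(2 \right)} \right)} M{\left(6 \right)} = 17 \sqrt{3 + 9} \cdot 6^{2} = 17 \sqrt{12} \cdot 36 = 17 \cdot 2 \sqrt{3} \cdot 36 = 34 \sqrt{3} \cdot 36 = 1224 \sqrt{3}$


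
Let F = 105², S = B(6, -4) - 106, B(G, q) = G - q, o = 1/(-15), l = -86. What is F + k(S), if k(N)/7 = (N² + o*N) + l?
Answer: 374899/5 ≈ 74980.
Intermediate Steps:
o = -1/15 ≈ -0.066667
S = -96 (S = (6 - 1*(-4)) - 106 = (6 + 4) - 106 = 10 - 106 = -96)
F = 11025
k(N) = -602 + 7*N² - 7*N/15 (k(N) = 7*((N² - N/15) - 86) = 7*(-86 + N² - N/15) = -602 + 7*N² - 7*N/15)
F + k(S) = 11025 + (-602 + 7*(-96)² - 7/15*(-96)) = 11025 + (-602 + 7*9216 + 224/5) = 11025 + (-602 + 64512 + 224/5) = 11025 + 319774/5 = 374899/5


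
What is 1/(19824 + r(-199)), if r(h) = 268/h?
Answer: 199/3944708 ≈ 5.0447e-5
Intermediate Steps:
1/(19824 + r(-199)) = 1/(19824 + 268/(-199)) = 1/(19824 + 268*(-1/199)) = 1/(19824 - 268/199) = 1/(3944708/199) = 199/3944708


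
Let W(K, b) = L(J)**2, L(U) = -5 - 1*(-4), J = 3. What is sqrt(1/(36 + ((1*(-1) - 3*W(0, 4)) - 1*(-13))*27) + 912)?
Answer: 23*sqrt(14911)/93 ≈ 30.199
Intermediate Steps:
L(U) = -1 (L(U) = -5 + 4 = -1)
W(K, b) = 1 (W(K, b) = (-1)**2 = 1)
sqrt(1/(36 + ((1*(-1) - 3*W(0, 4)) - 1*(-13))*27) + 912) = sqrt(1/(36 + ((1*(-1) - 3*1) - 1*(-13))*27) + 912) = sqrt(1/(36 + ((-1 - 3) + 13)*27) + 912) = sqrt(1/(36 + (-4 + 13)*27) + 912) = sqrt(1/(36 + 9*27) + 912) = sqrt(1/(36 + 243) + 912) = sqrt(1/279 + 912) = sqrt(254449/279) = 23*sqrt(14911)/93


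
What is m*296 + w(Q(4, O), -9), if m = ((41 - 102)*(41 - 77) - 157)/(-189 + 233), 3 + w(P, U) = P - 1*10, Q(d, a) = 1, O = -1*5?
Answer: 150754/11 ≈ 13705.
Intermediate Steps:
O = -5
w(P, U) = -13 + P (w(P, U) = -3 + (P - 1*10) = -3 + (P - 10) = -3 + (-10 + P) = -13 + P)
m = 2039/44 (m = (-61*(-36) - 157)/44 = (2196 - 157)*(1/44) = 2039*(1/44) = 2039/44 ≈ 46.341)
m*296 + w(Q(4, O), -9) = (2039/44)*296 + (-13 + 1) = 150886/11 - 12 = 150754/11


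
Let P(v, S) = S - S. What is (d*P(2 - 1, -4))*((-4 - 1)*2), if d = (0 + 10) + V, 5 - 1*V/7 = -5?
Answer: 0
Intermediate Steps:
V = 70 (V = 35 - 7*(-5) = 35 + 35 = 70)
P(v, S) = 0
d = 80 (d = (0 + 10) + 70 = 10 + 70 = 80)
(d*P(2 - 1, -4))*((-4 - 1)*2) = (80*0)*((-4 - 1)*2) = 0*(-5*2) = 0*(-10) = 0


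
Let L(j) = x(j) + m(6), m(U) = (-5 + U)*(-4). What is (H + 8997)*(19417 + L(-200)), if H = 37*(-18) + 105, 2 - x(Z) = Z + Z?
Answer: 167159340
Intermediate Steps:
m(U) = 20 - 4*U
x(Z) = 2 - 2*Z (x(Z) = 2 - (Z + Z) = 2 - 2*Z)
H = -561 (H = -666 + 105 = -561)
L(j) = -2 - 2*j (L(j) = (2 - 2*j) + (20 - 4*6) = (2 - 2*j) + (20 - 24) = (2 - 2*j) - 4 = -2 - 2*j)
(H + 8997)*(19417 + L(-200)) = (-561 + 8997)*(19417 + (-2 - 2*(-200))) = 8436*(19417 + (-2 + 400)) = 8436*(19417 + 398) = 8436*19815 = 167159340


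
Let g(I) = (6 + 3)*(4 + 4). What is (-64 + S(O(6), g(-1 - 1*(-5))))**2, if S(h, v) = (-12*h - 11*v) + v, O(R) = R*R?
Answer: 1478656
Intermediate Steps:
g(I) = 72 (g(I) = 9*8 = 72)
O(R) = R**2
S(h, v) = -12*h - 10*v
(-64 + S(O(6), g(-1 - 1*(-5))))**2 = (-64 + (-12*6**2 - 10*72))**2 = (-64 + (-12*36 - 720))**2 = (-64 + (-432 - 720))**2 = (-64 - 1152)**2 = (-1216)**2 = 1478656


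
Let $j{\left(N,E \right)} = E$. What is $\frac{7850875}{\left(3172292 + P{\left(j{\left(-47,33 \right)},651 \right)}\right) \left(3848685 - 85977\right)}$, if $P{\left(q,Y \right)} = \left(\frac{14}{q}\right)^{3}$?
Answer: $\frac{94045631625}{142986240704234128} \approx 6.5772 \cdot 10^{-7}$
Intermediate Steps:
$P{\left(q,Y \right)} = \frac{2744}{q^{3}}$
$\frac{7850875}{\left(3172292 + P{\left(j{\left(-47,33 \right)},651 \right)}\right) \left(3848685 - 85977\right)} = \frac{7850875}{\left(3172292 + \frac{2744}{35937}\right) \left(3848685 - 85977\right)} = \frac{7850875}{\left(3172292 + 2744 \cdot \frac{1}{35937}\right) 3762708} = \frac{7850875}{\left(3172292 + \frac{2744}{35937}\right) 3762708} = \frac{7850875}{\frac{114002660348}{35937} \cdot 3762708} = \frac{7850875}{\frac{142986240704234128}{11979}} = 7850875 \cdot \frac{11979}{142986240704234128} = \frac{94045631625}{142986240704234128}$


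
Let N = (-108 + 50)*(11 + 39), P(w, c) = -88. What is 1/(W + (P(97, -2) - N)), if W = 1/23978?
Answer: 23978/67426137 ≈ 0.00035562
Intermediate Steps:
N = -2900 (N = -58*50 = -2900)
W = 1/23978 ≈ 4.1705e-5
1/(W + (P(97, -2) - N)) = 1/(1/23978 + (-88 - 1*(-2900))) = 1/(1/23978 + (-88 + 2900)) = 1/(1/23978 + 2812) = 1/(67426137/23978) = 23978/67426137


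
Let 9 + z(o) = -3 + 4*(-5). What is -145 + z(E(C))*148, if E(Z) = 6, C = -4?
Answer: -4881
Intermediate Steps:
z(o) = -32 (z(o) = -9 + (-3 + 4*(-5)) = -9 + (-3 - 20) = -9 - 23 = -32)
-145 + z(E(C))*148 = -145 - 32*148 = -145 - 4736 = -4881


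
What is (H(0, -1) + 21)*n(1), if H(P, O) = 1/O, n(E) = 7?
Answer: 140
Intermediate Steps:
(H(0, -1) + 21)*n(1) = (1/(-1) + 21)*7 = (-1 + 21)*7 = 20*7 = 140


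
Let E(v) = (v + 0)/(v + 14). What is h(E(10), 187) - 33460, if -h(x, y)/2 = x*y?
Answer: -201695/6 ≈ -33616.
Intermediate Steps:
E(v) = v/(14 + v)
h(x, y) = -2*x*y
h(E(10), 187) - 33460 = -2*10/(14 + 10)*187 - 33460 = -2*10/24*187 - 33460 = -2*10*(1/24)*187 - 33460 = -2*5/12*187 - 33460 = -935/6 - 33460 = -201695/6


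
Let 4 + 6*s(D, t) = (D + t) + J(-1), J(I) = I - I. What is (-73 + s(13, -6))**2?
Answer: 21025/4 ≈ 5256.3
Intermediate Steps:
J(I) = 0
s(D, t) = -2/3 + D/6 + t/6 (s(D, t) = -2/3 + ((D + t) + 0)/6 = -2/3 + (D + t)/6 = -2/3 + (D/6 + t/6) = -2/3 + D/6 + t/6)
(-73 + s(13, -6))**2 = (-73 + (-2/3 + (1/6)*13 + (1/6)*(-6)))**2 = (-73 + (-2/3 + 13/6 - 1))**2 = (-73 + 1/2)**2 = (-145/2)**2 = 21025/4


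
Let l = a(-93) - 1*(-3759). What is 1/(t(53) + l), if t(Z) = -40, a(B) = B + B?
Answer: 1/3533 ≈ 0.00028305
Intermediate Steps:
a(B) = 2*B
l = 3573 (l = 2*(-93) - 1*(-3759) = -186 + 3759 = 3573)
1/(t(53) + l) = 1/(-40 + 3573) = 1/3533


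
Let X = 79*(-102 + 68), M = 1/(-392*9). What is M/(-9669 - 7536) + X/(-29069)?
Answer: 163038187709/1764466207560 ≈ 0.092401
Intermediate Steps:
M = -1/3528 (M = 1/(-3528) = -1/3528 ≈ -0.00028345)
X = -2686 (X = 79*(-34) = -2686)
M/(-9669 - 7536) + X/(-29069) = -1/(3528*(-9669 - 7536)) - 2686/(-29069) = -1/3528/(-17205) - 2686*(-1/29069) = -1/3528*(-1/17205) + 2686/29069 = 1/60699240 + 2686/29069 = 163038187709/1764466207560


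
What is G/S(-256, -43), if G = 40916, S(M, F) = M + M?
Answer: -10229/128 ≈ -79.914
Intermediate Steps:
S(M, F) = 2*M
G/S(-256, -43) = 40916/((2*(-256))) = 40916/(-512) = 40916*(-1/512) = -10229/128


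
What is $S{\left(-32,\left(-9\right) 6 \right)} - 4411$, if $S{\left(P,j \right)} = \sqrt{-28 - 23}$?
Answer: $-4411 + i \sqrt{51} \approx -4411.0 + 7.1414 i$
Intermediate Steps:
$S{\left(P,j \right)} = i \sqrt{51}$ ($S{\left(P,j \right)} = \sqrt{-51} = i \sqrt{51}$)
$S{\left(-32,\left(-9\right) 6 \right)} - 4411 = i \sqrt{51} - 4411 = -4411 + i \sqrt{51}$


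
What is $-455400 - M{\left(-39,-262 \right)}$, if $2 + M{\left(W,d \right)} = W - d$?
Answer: $-455621$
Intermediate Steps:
$M{\left(W,d \right)} = -2 + W - d$ ($M{\left(W,d \right)} = -2 + \left(W - d\right) = -2 + W - d$)
$-455400 - M{\left(-39,-262 \right)} = -455400 - \left(-2 - 39 - -262\right) = -455400 - \left(-2 - 39 + 262\right) = -455400 - 221 = -455621$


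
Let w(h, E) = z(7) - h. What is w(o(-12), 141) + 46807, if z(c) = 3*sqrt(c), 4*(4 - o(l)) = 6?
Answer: 93609/2 + 3*sqrt(7) ≈ 46812.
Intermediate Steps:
o(l) = 5/2 (o(l) = 4 - 1/4*6 = 4 - 3/2 = 5/2)
w(h, E) = -h + 3*sqrt(7) (w(h, E) = 3*sqrt(7) - h = -h + 3*sqrt(7))
w(o(-12), 141) + 46807 = (-1*5/2 + 3*sqrt(7)) + 46807 = (-5/2 + 3*sqrt(7)) + 46807 = 93609/2 + 3*sqrt(7)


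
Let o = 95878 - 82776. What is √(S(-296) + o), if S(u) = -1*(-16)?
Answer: √13118 ≈ 114.53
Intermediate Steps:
S(u) = 16
o = 13102
√(S(-296) + o) = √(16 + 13102) = √13118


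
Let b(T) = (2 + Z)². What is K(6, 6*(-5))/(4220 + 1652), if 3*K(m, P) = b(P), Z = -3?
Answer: 1/17616 ≈ 5.6767e-5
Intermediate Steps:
b(T) = 1 (b(T) = (2 - 3)² = (-1)² = 1)
K(m, P) = ⅓ (K(m, P) = (⅓)*1 = ⅓)
K(6, 6*(-5))/(4220 + 1652) = (⅓)/(4220 + 1652) = (⅓)/5872 = (1/5872)*(⅓) = 1/17616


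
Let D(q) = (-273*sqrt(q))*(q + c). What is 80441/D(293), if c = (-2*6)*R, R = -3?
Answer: -80441*sqrt(293)/26316381 ≈ -0.052322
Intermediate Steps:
c = 36 (c = -2*6*(-3) = -12*(-3) = 36)
D(q) = -273*sqrt(q)*(36 + q) (D(q) = (-273*sqrt(q))*(q + 36) = (-273*sqrt(q))*(36 + q) = -273*sqrt(q)*(36 + q))
80441/D(293) = 80441/((273*sqrt(293)*(-36 - 1*293))) = 80441/((273*sqrt(293)*(-36 - 293))) = 80441/((273*sqrt(293)*(-329))) = 80441/((-89817*sqrt(293))) = 80441*(-sqrt(293)/26316381) = -80441*sqrt(293)/26316381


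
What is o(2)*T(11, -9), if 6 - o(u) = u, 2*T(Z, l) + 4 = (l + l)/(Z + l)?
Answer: -26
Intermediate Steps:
T(Z, l) = -2 + l/(Z + l) (T(Z, l) = -2 + ((l + l)/(Z + l))/2 = -2 + ((2*l)/(Z + l))/2 = -2 + (2*l/(Z + l))/2 = -2 + l/(Z + l))
o(u) = 6 - u
o(2)*T(11, -9) = (6 - 1*2)*((-1*(-9) - 2*11)/(11 - 9)) = (6 - 2)*((9 - 22)/2) = 4*((1/2)*(-13)) = 4*(-13/2) = -26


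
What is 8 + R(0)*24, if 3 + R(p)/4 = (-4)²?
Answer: 1256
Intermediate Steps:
R(p) = 52 (R(p) = -12 + 4*(-4)² = -12 + 4*16 = -12 + 64 = 52)
8 + R(0)*24 = 8 + 52*24 = 8 + 1248 = 1256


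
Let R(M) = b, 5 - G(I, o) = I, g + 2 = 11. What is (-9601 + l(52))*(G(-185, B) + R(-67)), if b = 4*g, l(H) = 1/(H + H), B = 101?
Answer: -112830839/52 ≈ -2.1698e+6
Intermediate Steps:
g = 9 (g = -2 + 11 = 9)
l(H) = 1/(2*H)
G(I, o) = 5 - I
b = 36 (b = 4*9 = 36)
R(M) = 36
(-9601 + l(52))*(G(-185, B) + R(-67)) = (-9601 + (½)/52)*((5 - 1*(-185)) + 36) = (-9601 + (½)*(1/52))*((5 + 185) + 36) = (-9601 + 1/104)*(190 + 36) = -998503/104*226 = -112830839/52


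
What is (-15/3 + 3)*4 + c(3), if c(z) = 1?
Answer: -7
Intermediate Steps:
(-15/3 + 3)*4 + c(3) = (-15/3 + 3)*4 + 1 = (-5*1 + 3)*4 + 1 = (-5 + 3)*4 + 1 = -2*4 + 1 = -8 + 1 = -7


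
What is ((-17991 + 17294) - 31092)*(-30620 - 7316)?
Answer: 1205947504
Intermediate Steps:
((-17991 + 17294) - 31092)*(-30620 - 7316) = (-697 - 31092)*(-37936) = -31789*(-37936) = 1205947504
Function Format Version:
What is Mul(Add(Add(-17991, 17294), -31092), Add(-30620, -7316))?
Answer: 1205947504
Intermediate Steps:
Mul(Add(Add(-17991, 17294), -31092), Add(-30620, -7316)) = Mul(Add(-697, -31092), -37936) = Mul(-31789, -37936) = 1205947504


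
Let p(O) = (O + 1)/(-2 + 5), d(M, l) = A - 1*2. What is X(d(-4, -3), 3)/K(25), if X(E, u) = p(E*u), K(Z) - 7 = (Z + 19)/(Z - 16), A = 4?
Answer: 21/107 ≈ 0.19626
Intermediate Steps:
K(Z) = 7 + (19 + Z)/(-16 + Z) (K(Z) = 7 + (Z + 19)/(Z - 16) = 7 + (19 + Z)/(-16 + Z))
d(M, l) = 2 (d(M, l) = 4 - 1*2 = 4 - 2 = 2)
p(O) = ⅓ + O/3 (p(O) = (1 + O)/3 = (1 + O)*(⅓) = ⅓ + O/3)
X(E, u) = ⅓ + E*u/3 (X(E, u) = ⅓ + (E*u)/3 = ⅓ + E*u/3)
X(d(-4, -3), 3)/K(25) = (⅓ + (⅓)*2*3)/(((-93 + 8*25)/(-16 + 25))) = (⅓ + 2)/(((-93 + 200)/9)) = 7/(3*(((⅑)*107))) = 7/(3*(107/9)) = (7/3)*(9/107) = 21/107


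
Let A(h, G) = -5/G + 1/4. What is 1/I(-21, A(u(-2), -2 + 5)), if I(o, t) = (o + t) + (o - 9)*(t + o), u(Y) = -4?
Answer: 12/7801 ≈ 0.0015383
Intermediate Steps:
A(h, G) = 1/4 - 5/G (A(h, G) = -5/G + 1*(1/4) = -5/G + 1/4 = 1/4 - 5/G)
I(o, t) = o + t + (-9 + o)*(o + t) (I(o, t) = (o + t) + (-9 + o)*(o + t) = o + t + (-9 + o)*(o + t))
1/I(-21, A(u(-2), -2 + 5)) = 1/((-21)**2 - 8*(-21) - 2*(-20 + (-2 + 5))/(-2 + 5) - 21*(-20 + (-2 + 5))/(4*(-2 + 5))) = 1/(441 + 168 - 2*(-20 + 3)/3 - 21*(-20 + 3)/(4*3)) = 1/(441 + 168 - 2*(-17)/3 - 21*(-17)/(4*3)) = 1/(441 + 168 - 8*(-17/12) - 21*(-17/12)) = 1/(441 + 168 + 34/3 + 119/4) = 1/(7801/12) = 12/7801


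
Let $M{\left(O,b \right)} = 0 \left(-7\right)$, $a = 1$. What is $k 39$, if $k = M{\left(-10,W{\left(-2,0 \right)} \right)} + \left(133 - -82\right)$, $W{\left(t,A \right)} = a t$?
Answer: $8385$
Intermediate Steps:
$W{\left(t,A \right)} = t$ ($W{\left(t,A \right)} = 1 t = t$)
$M{\left(O,b \right)} = 0$
$k = 215$ ($k = 0 + \left(133 - -82\right) = 0 + \left(133 + 82\right) = 0 + 215 = 215$)
$k 39 = 215 \cdot 39 = 8385$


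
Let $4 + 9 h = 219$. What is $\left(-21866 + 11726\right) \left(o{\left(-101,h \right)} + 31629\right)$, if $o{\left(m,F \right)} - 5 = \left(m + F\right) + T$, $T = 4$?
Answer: $- \frac{960082240}{3} \approx -3.2003 \cdot 10^{8}$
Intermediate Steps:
$h = \frac{215}{9}$ ($h = - \frac{4}{9} + \frac{1}{9} \cdot 219 = - \frac{4}{9} + \frac{73}{3} = \frac{215}{9} \approx 23.889$)
$o{\left(m,F \right)} = 9 + F + m$ ($o{\left(m,F \right)} = 5 + \left(\left(m + F\right) + 4\right) = 5 + \left(\left(F + m\right) + 4\right) = 5 + \left(4 + F + m\right) = 9 + F + m$)
$\left(-21866 + 11726\right) \left(o{\left(-101,h \right)} + 31629\right) = \left(-21866 + 11726\right) \left(\left(9 + \frac{215}{9} - 101\right) + 31629\right) = - 10140 \left(- \frac{613}{9} + 31629\right) = \left(-10140\right) \frac{284048}{9} = - \frac{960082240}{3}$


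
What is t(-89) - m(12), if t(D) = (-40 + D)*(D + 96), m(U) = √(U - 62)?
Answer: -903 - 5*I*√2 ≈ -903.0 - 7.0711*I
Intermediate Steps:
m(U) = √(-62 + U)
t(D) = (-40 + D)*(96 + D)
t(-89) - m(12) = (-3840 + (-89)² + 56*(-89)) - √(-62 + 12) = (-3840 + 7921 - 4984) - √(-50) = -903 - 5*I*√2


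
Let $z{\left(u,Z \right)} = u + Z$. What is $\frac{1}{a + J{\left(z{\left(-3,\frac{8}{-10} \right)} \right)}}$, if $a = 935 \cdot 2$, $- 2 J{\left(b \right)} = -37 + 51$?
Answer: $\frac{1}{1863} \approx 0.00053677$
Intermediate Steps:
$z{\left(u,Z \right)} = Z + u$
$J{\left(b \right)} = -7$ ($J{\left(b \right)} = - \frac{-37 + 51}{2} = \left(- \frac{1}{2}\right) 14 = -7$)
$a = 1870$
$\frac{1}{a + J{\left(z{\left(-3,\frac{8}{-10} \right)} \right)}} = \frac{1}{1870 - 7} = \frac{1}{1863}$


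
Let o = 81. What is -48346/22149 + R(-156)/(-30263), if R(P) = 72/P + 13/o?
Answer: -7442666723/3409762473 ≈ -2.1828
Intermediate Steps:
R(P) = 13/81 + 72/P (R(P) = 72/P + 13/81 = 13/81 + 72/P)
-48346/22149 + R(-156)/(-30263) = -48346/22149 + (13/81 + 72/(-156))/(-30263) = -48346*1/22149 + (13/81 + 72*(-1/156))*(-1/30263) = -2102/963 + (13/81 - 6/13)*(-1/30263) = -2102/963 - 317/1053*(-1/30263) = -2102/963 + 317/31866939 = -7442666723/3409762473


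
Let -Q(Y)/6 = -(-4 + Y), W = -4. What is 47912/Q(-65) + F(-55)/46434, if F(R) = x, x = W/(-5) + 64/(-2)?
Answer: -926982802/8009865 ≈ -115.73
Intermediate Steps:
x = -156/5 (x = -4/(-5) + 64/(-2) = -4*(-⅕) + 64*(-½) = ⅘ - 32 = -156/5 ≈ -31.200)
F(R) = -156/5
Q(Y) = -24 + 6*Y (Q(Y) = -(-6)*(-4 + Y) = -6*(4 - Y) = -24 + 6*Y)
47912/Q(-65) + F(-55)/46434 = 47912/(-24 + 6*(-65)) - 156/5/46434 = 47912/(-24 - 390) - 156/5*1/46434 = 47912/(-414) - 26/38695 = 47912*(-1/414) - 26/38695 = -23956/207 - 26/38695 = -926982802/8009865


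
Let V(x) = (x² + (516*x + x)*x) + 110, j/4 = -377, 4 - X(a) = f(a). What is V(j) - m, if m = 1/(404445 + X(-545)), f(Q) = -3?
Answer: 476430406146423/404452 ≈ 1.1780e+9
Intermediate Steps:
X(a) = 7 (X(a) = 4 - 1*(-3) = 4 + 3 = 7)
j = -1508 (j = 4*(-377) = -1508)
V(x) = 110 + 518*x² (V(x) = (x² + (517*x)*x) + 110 = (x² + 517*x²) + 110 = 518*x² + 110 = 110 + 518*x²)
m = 1/404452 (m = 1/(404445 + 7) = 1/404452 ≈ 2.4725e-6)
V(j) - m = (110 + 518*(-1508)²) - 1*1/404452 = (110 + 518*2274064) - 1/404452 = (110 + 1177965152) - 1/404452 = 1177965262 - 1/404452 = 476430406146423/404452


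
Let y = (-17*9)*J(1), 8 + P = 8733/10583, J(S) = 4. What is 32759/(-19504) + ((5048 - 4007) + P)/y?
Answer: -106391519513/31580857296 ≈ -3.3689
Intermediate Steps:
P = -75931/10583 (P = -8 + 8733/10583 = -75931/10583 ≈ -7.1748)
y = -612 (y = -17*9*4 = -153*4 = -612)
32759/(-19504) + ((5048 - 4007) + P)/y = 32759/(-19504) + ((5048 - 4007) - 75931/10583)/(-612) = 32759*(-1/19504) + (1041 - 75931/10583)*(-1/612) = -32759/19504 + (10940972/10583)*(-1/612) = -32759/19504 - 2735243/1619199 = -106391519513/31580857296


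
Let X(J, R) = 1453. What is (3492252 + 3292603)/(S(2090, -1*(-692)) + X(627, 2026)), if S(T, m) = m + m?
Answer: 6784855/2837 ≈ 2391.6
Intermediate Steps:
S(T, m) = 2*m
(3492252 + 3292603)/(S(2090, -1*(-692)) + X(627, 2026)) = (3492252 + 3292603)/(2*(-1*(-692)) + 1453) = 6784855/(2*692 + 1453) = 6784855/(1384 + 1453) = 6784855/2837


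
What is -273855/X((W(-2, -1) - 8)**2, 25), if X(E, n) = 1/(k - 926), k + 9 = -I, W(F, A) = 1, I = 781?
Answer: 469935180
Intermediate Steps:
k = -790 (k = -9 - 1*781 = -9 - 781 = -790)
X(E, n) = -1/1716 (X(E, n) = 1/(-790 - 926) = 1/(-1716) = -1/1716)
-273855/X((W(-2, -1) - 8)**2, 25) = -273855/(-1/1716) = -273855*(-1716) = 469935180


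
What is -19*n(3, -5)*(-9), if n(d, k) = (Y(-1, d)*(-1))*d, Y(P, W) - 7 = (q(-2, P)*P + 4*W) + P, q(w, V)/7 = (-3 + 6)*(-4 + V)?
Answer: -63099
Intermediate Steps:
q(w, V) = -84 + 21*V (q(w, V) = 7*((-3 + 6)*(-4 + V)) = 7*(3*(-4 + V)) = 7*(-12 + 3*V) = -84 + 21*V)
Y(P, W) = 7 + P + 4*W + P*(-84 + 21*P) (Y(P, W) = 7 + (((-84 + 21*P)*P + 4*W) + P) = 7 + ((P*(-84 + 21*P) + 4*W) + P) = 7 + ((4*W + P*(-84 + 21*P)) + P) = 7 + (P + 4*W + P*(-84 + 21*P)) = 7 + P + 4*W + P*(-84 + 21*P))
n(d, k) = d*(-111 - 4*d) (n(d, k) = ((7 - 1 + 4*d + 21*(-1)*(-4 - 1))*(-1))*d = ((7 - 1 + 4*d + 21*(-1)*(-5))*(-1))*d = ((7 - 1 + 4*d + 105)*(-1))*d = ((111 + 4*d)*(-1))*d = (-111 - 4*d)*d = d*(-111 - 4*d))
-19*n(3, -5)*(-9) = -(-19)*3*(111 + 4*3)*(-9) = -(-19)*3*(111 + 12)*(-9) = -(-19)*3*123*(-9) = -19*(-369)*(-9) = 7011*(-9) = -63099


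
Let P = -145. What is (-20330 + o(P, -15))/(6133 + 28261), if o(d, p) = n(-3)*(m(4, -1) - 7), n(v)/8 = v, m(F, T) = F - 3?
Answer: -10093/17197 ≈ -0.58690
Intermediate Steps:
m(F, T) = -3 + F
n(v) = 8*v
o(d, p) = 144 (o(d, p) = (8*(-3))*((-3 + 4) - 7) = -24*(1 - 7) = -24*(-6) = 144)
(-20330 + o(P, -15))/(6133 + 28261) = (-20330 + 144)/(6133 + 28261) = -20186/34394 = -20186*1/34394 = -10093/17197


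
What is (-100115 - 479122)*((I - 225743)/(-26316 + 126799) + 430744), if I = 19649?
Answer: -25070676738034146/100483 ≈ -2.4950e+11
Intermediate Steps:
(-100115 - 479122)*((I - 225743)/(-26316 + 126799) + 430744) = (-100115 - 479122)*((19649 - 225743)/(-26316 + 126799) + 430744) = -579237*(-206094/100483 + 430744) = -579237*43282243258/100483 = -25070676738034146/100483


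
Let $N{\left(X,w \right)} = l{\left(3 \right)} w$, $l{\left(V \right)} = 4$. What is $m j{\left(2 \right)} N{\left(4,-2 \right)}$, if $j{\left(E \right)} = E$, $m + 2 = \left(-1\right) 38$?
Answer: $640$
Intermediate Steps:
$m = -40$ ($m = -2 - 38 = -40$)
$N{\left(X,w \right)} = 4 w$
$m j{\left(2 \right)} N{\left(4,-2 \right)} = \left(-40\right) 2 \cdot 4 \left(-2\right) = \left(-80\right) \left(-8\right) = 640$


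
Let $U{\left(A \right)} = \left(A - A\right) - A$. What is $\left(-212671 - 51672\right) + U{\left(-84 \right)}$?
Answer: $-264259$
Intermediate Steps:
$U{\left(A \right)} = - A$ ($U{\left(A \right)} = 0 - A = - A$)
$\left(-212671 - 51672\right) + U{\left(-84 \right)} = \left(-212671 - 51672\right) - -84 = -264343 + 84 = -264259$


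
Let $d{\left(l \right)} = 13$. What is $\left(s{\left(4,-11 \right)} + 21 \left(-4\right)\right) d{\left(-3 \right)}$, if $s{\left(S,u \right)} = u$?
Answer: $-1235$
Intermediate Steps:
$\left(s{\left(4,-11 \right)} + 21 \left(-4\right)\right) d{\left(-3 \right)} = \left(-11 + 21 \left(-4\right)\right) 13 = \left(-11 - 84\right) 13 = \left(-95\right) 13 = -1235$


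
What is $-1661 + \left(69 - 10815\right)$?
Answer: $-12407$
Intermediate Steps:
$-1661 + \left(69 - 10815\right) = -1661 - 10746 = -12407$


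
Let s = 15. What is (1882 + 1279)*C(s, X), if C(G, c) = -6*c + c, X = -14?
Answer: 221270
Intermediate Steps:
C(G, c) = -5*c
(1882 + 1279)*C(s, X) = (1882 + 1279)*(-5*(-14)) = 3161*70 = 221270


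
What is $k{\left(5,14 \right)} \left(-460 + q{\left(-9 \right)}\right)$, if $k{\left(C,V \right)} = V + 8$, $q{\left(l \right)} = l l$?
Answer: $-8338$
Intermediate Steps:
$q{\left(l \right)} = l^{2}$
$k{\left(C,V \right)} = 8 + V$
$k{\left(5,14 \right)} \left(-460 + q{\left(-9 \right)}\right) = \left(8 + 14\right) \left(-460 + \left(-9\right)^{2}\right) = 22 \left(-460 + 81\right) = 22 \left(-379\right) = -8338$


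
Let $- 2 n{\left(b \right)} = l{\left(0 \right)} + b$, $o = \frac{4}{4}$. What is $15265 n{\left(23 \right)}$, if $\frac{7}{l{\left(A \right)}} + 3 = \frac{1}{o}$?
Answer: $- \frac{595335}{4} \approx -1.4883 \cdot 10^{5}$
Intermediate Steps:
$o = 1$ ($o = 4 \cdot \frac{1}{4} = 1$)
$l{\left(A \right)} = - \frac{7}{2}$ ($l{\left(A \right)} = \frac{7}{-3 + 1^{-1}} = \frac{7}{-3 + 1} = \frac{7}{-2} = 7 \left(- \frac{1}{2}\right) = - \frac{7}{2}$)
$n{\left(b \right)} = \frac{7}{4} - \frac{b}{2}$ ($n{\left(b \right)} = - \frac{- \frac{7}{2} + b}{2} = \frac{7}{4} - \frac{b}{2}$)
$15265 n{\left(23 \right)} = 15265 \left(\frac{7}{4} - \frac{23}{2}\right) = 15265 \left(- \frac{39}{4}\right) = - \frac{595335}{4}$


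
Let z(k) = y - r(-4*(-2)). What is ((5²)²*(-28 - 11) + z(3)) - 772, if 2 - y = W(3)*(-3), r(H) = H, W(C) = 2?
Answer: -25147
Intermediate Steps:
y = 8 (y = 2 - 2*(-3) = 2 - 1*(-6) = 2 + 6 = 8)
z(k) = 0 (z(k) = 8 - (-4)*(-2) = 8 - 1*8 = 8 - 8 = 0)
((5²)²*(-28 - 11) + z(3)) - 772 = ((5²)²*(-28 - 11) + 0) - 772 = (25²*(-39) + 0) - 772 = (625*(-39) + 0) - 772 = (-24375 + 0) - 772 = -24375 - 772 = -25147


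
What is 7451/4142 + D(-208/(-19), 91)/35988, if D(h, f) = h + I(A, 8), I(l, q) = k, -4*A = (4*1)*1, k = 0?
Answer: 67047983/37265574 ≈ 1.7992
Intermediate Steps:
A = -1 (A = -4*1/4 = -1 ≈ -1.0000)
I(l, q) = 0
D(h, f) = h (D(h, f) = h + 0 = h)
7451/4142 + D(-208/(-19), 91)/35988 = 7451/4142 - 208/(-19)/35988 = 7451*(1/4142) - 208*(-1/19)*(1/35988) = 7451/4142 + (208/19)*(1/35988) = 7451/4142 + 52/170943 = 67047983/37265574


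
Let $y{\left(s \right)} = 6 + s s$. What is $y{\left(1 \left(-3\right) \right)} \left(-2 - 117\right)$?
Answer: $-1785$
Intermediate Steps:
$y{\left(s \right)} = 6 + s^{2}$
$y{\left(1 \left(-3\right) \right)} \left(-2 - 117\right) = \left(6 + \left(1 \left(-3\right)\right)^{2}\right) \left(-2 - 117\right) = \left(6 + \left(-3\right)^{2}\right) \left(-119\right) = \left(6 + 9\right) \left(-119\right) = 15 \left(-119\right) = -1785$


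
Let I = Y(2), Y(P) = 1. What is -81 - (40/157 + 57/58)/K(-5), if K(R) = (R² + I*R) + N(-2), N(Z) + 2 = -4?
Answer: -10337473/127484 ≈ -81.088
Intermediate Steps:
N(Z) = -6 (N(Z) = -2 - 4 = -6)
I = 1
K(R) = -6 + R + R² (K(R) = (R² + 1*R) - 6 = (R² + R) - 6 = (R + R²) - 6 = -6 + R + R²)
-81 - (40/157 + 57/58)/K(-5) = -81 - (40/157 + 57/58)/(-6 - 5 + (-5)²) = -81 - (40*(1/157) + 57*(1/58))/(-6 - 5 + 25) = -81 - (40/157 + 57/58)/14 = -81 - 11269/(9106*14) = -81 - 1*11269/127484 = -81 - 11269/127484 = -10337473/127484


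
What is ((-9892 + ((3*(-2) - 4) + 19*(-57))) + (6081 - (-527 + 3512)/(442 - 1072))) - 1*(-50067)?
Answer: 1897045/42 ≈ 45168.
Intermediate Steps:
((-9892 + ((3*(-2) - 4) + 19*(-57))) + (6081 - (-527 + 3512)/(442 - 1072))) - 1*(-50067) = ((-9892 + ((-6 - 4) - 1083)) + (6081 - 2985/(-630))) + 50067 = ((-9892 + (-10 - 1083)) + (6081 - 2985*(-1)/630)) + 50067 = ((-9892 - 1093) + (6081 - 1*(-199/42))) + 50067 = (-10985 + (6081 + 199/42)) + 50067 = (-10985 + 255601/42) + 50067 = -205769/42 + 50067 = 1897045/42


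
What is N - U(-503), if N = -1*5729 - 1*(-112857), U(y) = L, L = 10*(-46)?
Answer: 107588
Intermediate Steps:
L = -460
U(y) = -460
N = 107128 (N = -5729 + 112857 = 107128)
N - U(-503) = 107128 - 1*(-460) = 107128 + 460 = 107588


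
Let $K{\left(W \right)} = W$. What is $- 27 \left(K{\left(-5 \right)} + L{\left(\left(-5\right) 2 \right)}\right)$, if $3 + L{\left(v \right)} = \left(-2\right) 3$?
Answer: $378$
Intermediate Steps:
$L{\left(v \right)} = -9$ ($L{\left(v \right)} = -3 - 6 = -9$)
$- 27 \left(K{\left(-5 \right)} + L{\left(\left(-5\right) 2 \right)}\right) = - 27 \left(-5 - 9\right) = \left(-27\right) \left(-14\right) = 378$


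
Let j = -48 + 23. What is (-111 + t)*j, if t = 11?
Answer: 2500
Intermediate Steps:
j = -25
(-111 + t)*j = (-111 + 11)*(-25) = -100*(-25) = 2500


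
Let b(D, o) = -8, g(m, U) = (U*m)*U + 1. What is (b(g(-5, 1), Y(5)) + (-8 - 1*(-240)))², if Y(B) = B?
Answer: 50176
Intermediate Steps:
g(m, U) = 1 + m*U² (g(m, U) = m*U² + 1 = 1 + m*U²)
(b(g(-5, 1), Y(5)) + (-8 - 1*(-240)))² = (-8 + (-8 - 1*(-240)))² = (-8 + (-8 + 240))² = (-8 + 232)² = 224² = 50176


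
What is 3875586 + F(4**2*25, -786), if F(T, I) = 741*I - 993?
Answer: 3292167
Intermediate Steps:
F(T, I) = -993 + 741*I
3875586 + F(4**2*25, -786) = 3875586 + (-993 + 741*(-786)) = 3875586 + (-993 - 582426) = 3875586 - 583419 = 3292167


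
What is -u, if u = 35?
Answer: -35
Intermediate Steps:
-u = -1*35 = -35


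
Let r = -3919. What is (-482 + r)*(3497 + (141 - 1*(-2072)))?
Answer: -25129710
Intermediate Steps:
(-482 + r)*(3497 + (141 - 1*(-2072))) = (-482 - 3919)*(3497 + (141 - 1*(-2072))) = -4401*(3497 + (141 + 2072)) = -4401*(3497 + 2213) = -4401*5710 = -25129710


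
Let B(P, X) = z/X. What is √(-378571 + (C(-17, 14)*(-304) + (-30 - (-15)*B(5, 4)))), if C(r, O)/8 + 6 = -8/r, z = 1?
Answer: 3*I*√46901453/34 ≈ 604.28*I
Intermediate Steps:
B(P, X) = 1/X
C(r, O) = -48 - 64/r (C(r, O) = -48 + 8*(-8/r) = -48 - 64/r)
√(-378571 + (C(-17, 14)*(-304) + (-30 - (-15)*B(5, 4)))) = √(-378571 + ((-48 - 64/(-17))*(-304) + (-30 - (-15)/4))) = √(-378571 + ((-48 - 64*(-1/17))*(-304) + (-30 - (-15)/4))) = √(-378571 + ((-48 + 64/17)*(-304) + (-30 - 1*(-15/4)))) = √(-378571 + (-752/17*(-304) + (-30 + 15/4))) = √(-378571 + (228608/17 - 105/4)) = √(-378571 + 912647/68) = √(-24830181/68) = 3*I*√46901453/34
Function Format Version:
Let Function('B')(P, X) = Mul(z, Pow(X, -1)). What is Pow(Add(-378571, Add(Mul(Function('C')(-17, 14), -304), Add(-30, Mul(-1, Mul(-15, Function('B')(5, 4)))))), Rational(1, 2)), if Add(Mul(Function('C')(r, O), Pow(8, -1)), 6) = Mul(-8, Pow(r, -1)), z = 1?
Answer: Mul(Rational(3, 34), I, Pow(46901453, Rational(1, 2))) ≈ Mul(604.28, I)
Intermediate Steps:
Function('B')(P, X) = Pow(X, -1) (Function('B')(P, X) = Mul(1, Pow(X, -1)) = Pow(X, -1))
Function('C')(r, O) = Add(-48, Mul(-64, Pow(r, -1))) (Function('C')(r, O) = Add(-48, Mul(8, Mul(-8, Pow(r, -1)))) = Add(-48, Mul(-64, Pow(r, -1))))
Pow(Add(-378571, Add(Mul(Function('C')(-17, 14), -304), Add(-30, Mul(-1, Mul(-15, Function('B')(5, 4)))))), Rational(1, 2)) = Pow(Add(-378571, Add(Mul(Add(-48, Mul(-64, Pow(-17, -1))), -304), Add(-30, Mul(-1, Mul(-15, Pow(4, -1)))))), Rational(1, 2)) = Pow(Add(-378571, Add(Mul(Add(-48, Mul(-64, Rational(-1, 17))), -304), Add(-30, Mul(-1, Mul(-15, Rational(1, 4)))))), Rational(1, 2)) = Pow(Add(-378571, Add(Mul(Add(-48, Rational(64, 17)), -304), Add(-30, Mul(-1, Rational(-15, 4))))), Rational(1, 2)) = Pow(Add(-378571, Add(Mul(Rational(-752, 17), -304), Add(-30, Rational(15, 4)))), Rational(1, 2)) = Pow(Add(-378571, Add(Rational(228608, 17), Rational(-105, 4))), Rational(1, 2)) = Pow(Add(-378571, Rational(912647, 68)), Rational(1, 2)) = Pow(Rational(-24830181, 68), Rational(1, 2)) = Mul(Rational(3, 34), I, Pow(46901453, Rational(1, 2)))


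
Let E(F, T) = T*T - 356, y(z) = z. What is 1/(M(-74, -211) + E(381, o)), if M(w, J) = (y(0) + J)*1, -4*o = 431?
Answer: 16/176689 ≈ 9.0555e-5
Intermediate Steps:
o = -431/4 (o = -¼*431 = -431/4 ≈ -107.75)
E(F, T) = -356 + T² (E(F, T) = T² - 356 = -356 + T²)
M(w, J) = J (M(w, J) = (0 + J)*1 = J*1 = J)
1/(M(-74, -211) + E(381, o)) = 1/(-211 + (-356 + (-431/4)²)) = 1/(-211 + (-356 + 185761/16)) = 1/(-211 + 180065/16) = 1/(176689/16) = 16/176689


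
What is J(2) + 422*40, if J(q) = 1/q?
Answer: 33761/2 ≈ 16881.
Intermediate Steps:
J(2) + 422*40 = 1/2 + 422*40 = ½ + 16880 = 33761/2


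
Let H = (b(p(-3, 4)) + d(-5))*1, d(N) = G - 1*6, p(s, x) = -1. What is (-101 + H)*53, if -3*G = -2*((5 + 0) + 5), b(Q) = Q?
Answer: -16112/3 ≈ -5370.7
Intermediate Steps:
G = 20/3 (G = -(-2)*((5 + 0) + 5)/3 = -(-2)*(5 + 5)/3 = -(-2)*10/3 = -⅓*(-20) = 20/3 ≈ 6.6667)
d(N) = ⅔ (d(N) = 20/3 - 1*6 = 20/3 - 6 = ⅔)
H = -⅓ (H = (-1 + ⅔)*1 = -⅓*1 = -⅓ ≈ -0.33333)
(-101 + H)*53 = (-101 - ⅓)*53 = -304/3*53 = -16112/3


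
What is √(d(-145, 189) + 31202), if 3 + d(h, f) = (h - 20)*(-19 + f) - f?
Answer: 4*√185 ≈ 54.406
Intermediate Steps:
d(h, f) = -3 - f + (-20 + h)*(-19 + f) (d(h, f) = -3 + ((h - 20)*(-19 + f) - f) = -3 + ((-20 + h)*(-19 + f) - f) = -3 + (-f + (-20 + h)*(-19 + f)) = -3 - f + (-20 + h)*(-19 + f))
√(d(-145, 189) + 31202) = √((377 - 21*189 - 19*(-145) + 189*(-145)) + 31202) = √((377 - 3969 + 2755 - 27405) + 31202) = √(-28242 + 31202) = √2960 = 4*√185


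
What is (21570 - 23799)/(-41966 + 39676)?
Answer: 2229/2290 ≈ 0.97336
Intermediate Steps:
(21570 - 23799)/(-41966 + 39676) = -2229/(-2290) = -2229*(-1/2290) = 2229/2290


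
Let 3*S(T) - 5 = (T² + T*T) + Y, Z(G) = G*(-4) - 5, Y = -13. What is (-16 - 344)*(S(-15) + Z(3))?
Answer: -46920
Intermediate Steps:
Z(G) = -5 - 4*G (Z(G) = -4*G - 5 = -5 - 4*G)
S(T) = -8/3 + 2*T²/3 (S(T) = 5/3 + ((T² + T*T) - 13)/3 = 5/3 + ((T² + T²) - 13)/3 = 5/3 + (2*T² - 13)/3 = 5/3 + (-13 + 2*T²)/3 = 5/3 + (-13/3 + 2*T²/3) = -8/3 + 2*T²/3)
(-16 - 344)*(S(-15) + Z(3)) = (-16 - 344)*((-8/3 + (⅔)*(-15)²) + (-5 - 4*3)) = -360*((-8/3 + (⅔)*225) + (-5 - 12)) = -360*((-8/3 + 150) - 17) = -360*(442/3 - 17) = -360*391/3 = -46920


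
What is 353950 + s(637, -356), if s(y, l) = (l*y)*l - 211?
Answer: 81084571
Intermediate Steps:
s(y, l) = -211 + y*l² (s(y, l) = y*l² - 211 = -211 + y*l²)
353950 + s(637, -356) = 353950 + (-211 + 637*(-356)²) = 353950 + (-211 + 637*126736) = 353950 + (-211 + 80730832) = 353950 + 80730621 = 81084571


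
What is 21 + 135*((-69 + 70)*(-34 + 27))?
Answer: -924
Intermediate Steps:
21 + 135*((-69 + 70)*(-34 + 27)) = 21 + 135*(1*(-7)) = 21 + 135*(-7) = 21 - 945 = -924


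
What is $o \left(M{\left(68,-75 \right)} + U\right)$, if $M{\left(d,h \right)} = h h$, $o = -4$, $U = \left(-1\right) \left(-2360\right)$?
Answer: $-31940$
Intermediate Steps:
$U = 2360$
$M{\left(d,h \right)} = h^{2}$
$o \left(M{\left(68,-75 \right)} + U\right) = - 4 \left(\left(-75\right)^{2} + 2360\right) = - 4 \left(5625 + 2360\right) = \left(-4\right) 7985 = -31940$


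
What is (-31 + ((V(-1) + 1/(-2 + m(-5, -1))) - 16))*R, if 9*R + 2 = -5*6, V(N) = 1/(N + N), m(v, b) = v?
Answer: 10672/63 ≈ 169.40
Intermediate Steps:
V(N) = 1/(2*N)
R = -32/9 (R = -2/9 + (-5*6)/9 = -2/9 + (⅑)*(-30) = -2/9 - 10/3 = -32/9 ≈ -3.5556)
(-31 + ((V(-1) + 1/(-2 + m(-5, -1))) - 16))*R = (-31 + (((½)/(-1) + 1/(-2 - 5)) - 16))*(-32/9) = (-31 + (((½)*(-1) + 1/(-7)) - 16))*(-32/9) = (-31 + ((-½ - ⅐) - 16))*(-32/9) = (-31 + (-9/14 - 16))*(-32/9) = (-31 - 233/14)*(-32/9) = -667/14*(-32/9) = 10672/63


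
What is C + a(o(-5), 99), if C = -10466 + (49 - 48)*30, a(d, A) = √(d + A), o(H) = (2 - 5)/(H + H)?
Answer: -10436 + √9930/10 ≈ -10426.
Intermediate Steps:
o(H) = -3/(2*H) (o(H) = -3*1/(2*H) = -3/(2*H))
a(d, A) = √(A + d)
C = -10436 (C = -10466 + 1*30 = -10466 + 30 = -10436)
C + a(o(-5), 99) = -10436 + √(99 - 3/2/(-5)) = -10436 + √(99 - 3/2*(-⅕)) = -10436 + √(99 + 3/10) = -10436 + √(993/10) = -10436 + √9930/10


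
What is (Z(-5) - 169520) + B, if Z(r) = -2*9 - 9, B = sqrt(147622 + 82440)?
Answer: -169547 + sqrt(230062) ≈ -1.6907e+5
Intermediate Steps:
B = sqrt(230062) ≈ 479.65
Z(r) = -27 (Z(r) = -18 - 9 = -27)
(Z(-5) - 169520) + B = (-27 - 169520) + sqrt(230062) = -169547 + sqrt(230062)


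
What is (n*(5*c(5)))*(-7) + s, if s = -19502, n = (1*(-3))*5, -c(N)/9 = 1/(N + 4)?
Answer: -20027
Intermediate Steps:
c(N) = -9/(4 + N) (c(N) = -9/(N + 4) = -9/(4 + N))
n = -15 (n = -3*5 = -15)
(n*(5*c(5)))*(-7) + s = -75*(-9/(4 + 5))*(-7) - 19502 = -75*(-9/9)*(-7) - 19502 = -75*(-9*⅑)*(-7) - 19502 = -75*(-1)*(-7) - 19502 = -15*(-5)*(-7) - 19502 = 75*(-7) - 19502 = -525 - 19502 = -20027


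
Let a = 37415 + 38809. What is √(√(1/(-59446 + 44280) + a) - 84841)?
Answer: √(-19514071058596 + 15166*√17532095933378)/15166 ≈ 290.8*I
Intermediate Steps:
a = 76224
√(√(1/(-59446 + 44280) + a) - 84841) = √(√(1/(-59446 + 44280) + 76224) - 84841) = √(√(1/(-15166) + 76224) - 84841) = √(√(-1/15166 + 76224) - 84841) = √(√(1156013183/15166) - 84841) = √(√17532095933378/15166 - 84841) = √(-84841 + √17532095933378/15166)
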